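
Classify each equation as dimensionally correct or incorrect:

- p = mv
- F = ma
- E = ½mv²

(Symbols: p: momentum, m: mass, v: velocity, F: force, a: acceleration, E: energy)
Dimensionally correct: p = mv, F = ma, E = ½mv²
Dimensionally incorrect: none
Ordered (correct first, then incorrect): p = mv, F = ma, E = ½mv²

- p = mv: LHS [L M T^-1], RHS [L M T^-1] → correct ✓
- F = ma: LHS [L M T^-2], RHS [L M T^-2] → correct ✓
- E = ½mv²: LHS [L^2 M T^-2], RHS [L^2 M T^-2] → correct ✓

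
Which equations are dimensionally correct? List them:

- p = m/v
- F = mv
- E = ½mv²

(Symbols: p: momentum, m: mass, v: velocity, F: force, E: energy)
Dimensionally correct: E = ½mv²
Dimensionally incorrect: p = m/v, F = mv
Ordered (correct first, then incorrect): E = ½mv², p = m/v, F = mv

- p = m/v: LHS [L M T^-1], RHS [L^-1 M T] → incorrect ✗
- F = mv: LHS [L M T^-2], RHS [L M T^-1] → incorrect ✗
- E = ½mv²: LHS [L^2 M T^-2], RHS [L^2 M T^-2] → correct ✓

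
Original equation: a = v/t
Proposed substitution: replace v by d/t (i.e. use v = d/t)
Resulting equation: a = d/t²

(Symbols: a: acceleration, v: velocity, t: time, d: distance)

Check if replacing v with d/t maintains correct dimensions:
Yes

[v] = [L T^-1] and [d/t] = [L T^-1]. These match, so the substitution replaces a quantity by one of the same dimensions and the result a = d/t² has LHS [L T^-2] vs RHS [L T^-2] — still consistent.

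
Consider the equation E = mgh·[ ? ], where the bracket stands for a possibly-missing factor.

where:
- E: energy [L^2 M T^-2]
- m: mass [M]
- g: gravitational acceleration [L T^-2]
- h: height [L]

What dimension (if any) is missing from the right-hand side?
Nothing is missing — the bracketed factor must be dimensionless.

E has dimensions [L^2 M T^-2] and mgh already has dimensions [L^2 M T^-2], so E = mgh is dimensionally complete.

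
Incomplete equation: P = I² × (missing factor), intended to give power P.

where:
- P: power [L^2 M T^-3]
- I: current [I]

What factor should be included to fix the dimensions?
R (resistance), dimensions [I^-2 L^2 M T^-3]

P has dimensions [L^2 M T^-3] and I² has dimensions [I^2].
The missing factor must have dimensions [L^2 M T^-3] / [I^2] = [I^-2 L^2 M T^-3], i.e. resistance (R).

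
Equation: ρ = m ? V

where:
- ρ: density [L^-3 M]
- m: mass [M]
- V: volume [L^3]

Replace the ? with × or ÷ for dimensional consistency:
division (÷): ρ = m ÷ V

ρ [L^-3 M]; m [M]; V [L^3].
m × V → [L^3 M] ✗
m ÷ V → [L^-3 M] ✓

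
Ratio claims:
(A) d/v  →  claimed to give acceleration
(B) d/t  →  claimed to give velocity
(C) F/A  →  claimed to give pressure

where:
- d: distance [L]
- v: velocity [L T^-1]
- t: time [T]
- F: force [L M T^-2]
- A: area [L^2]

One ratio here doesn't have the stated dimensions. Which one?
(A) d/v does not give acceleration

(A) d/v: [T] ≠ acceleration [L T^-2] ✗
(B) d/t: [L T^-1] = velocity [L T^-1] ✓
(C) F/A: [L^-1 M T^-2] = pressure [L^-1 M T^-2] ✓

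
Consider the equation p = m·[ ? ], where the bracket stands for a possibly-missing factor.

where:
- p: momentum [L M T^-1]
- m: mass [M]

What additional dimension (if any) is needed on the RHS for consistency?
[L T^-1] — velocity (e.g. v)

p has dimensions [L M T^-1]; m has dimensions [M].
The bracketed factor must supply [L M T^-1] / [M] = [L T^-1].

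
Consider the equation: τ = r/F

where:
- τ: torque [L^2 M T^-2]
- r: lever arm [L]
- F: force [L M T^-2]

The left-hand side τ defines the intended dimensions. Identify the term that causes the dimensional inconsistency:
The right-hand side term r/F

τ has dimensions [L^2 M T^-2], but r/F has dimensions [M^-1 T^2], so the term r/F is dimensionally wrong for τ.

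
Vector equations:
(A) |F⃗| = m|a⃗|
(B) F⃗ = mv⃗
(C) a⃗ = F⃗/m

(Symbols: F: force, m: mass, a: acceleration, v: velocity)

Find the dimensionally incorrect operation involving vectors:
(B) F⃗ = mv⃗

(A) |F⃗| = m|a⃗|: LHS [L M T^-2], RHS [L M T^-2] ✓ — magnitudes of vectors are scalars
(B) F⃗ = mv⃗: LHS [L M T^-2], RHS [L M T^-1] ✗ — mass times velocity is momentum, not force; should be ma⃗
(C) a⃗ = F⃗/m: LHS [L T^-2], RHS [L T^-2] ✓ — force (vector) divided by mass (scalar)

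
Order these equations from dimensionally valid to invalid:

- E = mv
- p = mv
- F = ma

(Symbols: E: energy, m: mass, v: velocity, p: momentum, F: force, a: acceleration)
Dimensionally correct: p = mv, F = ma
Dimensionally incorrect: E = mv
Ordered (correct first, then incorrect): p = mv, F = ma, E = mv

- E = mv: LHS [L^2 M T^-2], RHS [L M T^-1] → incorrect ✗
- p = mv: LHS [L M T^-1], RHS [L M T^-1] → correct ✓
- F = ma: LHS [L M T^-2], RHS [L M T^-2] → correct ✓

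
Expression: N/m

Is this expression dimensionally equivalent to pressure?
No

The expression N/m has dimensions [M T^-2], but pressure has dimensions [L^-1 M T^-2].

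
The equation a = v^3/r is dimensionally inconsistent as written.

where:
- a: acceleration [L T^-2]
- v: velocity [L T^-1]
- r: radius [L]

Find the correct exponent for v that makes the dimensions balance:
The exponent of v should be 2: a = v^2/r

The LHS a has dimensions [L T^-2]; v has dimensions [L T^-1].
As written, the RHS v^3/r (exponent 3 on v) has dimensions [L^2 T^-3], which does not match.
With exponent 2, the RHS v^2/r has dimensions [L T^-2], matching the LHS.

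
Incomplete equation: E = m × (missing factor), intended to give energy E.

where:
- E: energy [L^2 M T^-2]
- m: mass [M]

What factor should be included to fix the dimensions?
v² (velocity squared), dimensions [L^2 T^-2]

E has dimensions [L^2 M T^-2] and m has dimensions [M].
The missing factor must have dimensions [L^2 M T^-2] / [M] = [L^2 T^-2], i.e. velocity squared (v²).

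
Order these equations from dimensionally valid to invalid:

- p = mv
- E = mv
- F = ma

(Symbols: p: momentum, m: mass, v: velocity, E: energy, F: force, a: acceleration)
Dimensionally correct: p = mv, F = ma
Dimensionally incorrect: E = mv
Ordered (correct first, then incorrect): p = mv, F = ma, E = mv

- p = mv: LHS [L M T^-1], RHS [L M T^-1] → correct ✓
- E = mv: LHS [L^2 M T^-2], RHS [L M T^-1] → incorrect ✗
- F = ma: LHS [L M T^-2], RHS [L M T^-2] → correct ✓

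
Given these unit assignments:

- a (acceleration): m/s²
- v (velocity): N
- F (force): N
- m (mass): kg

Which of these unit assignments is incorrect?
v

The variable v (velocity) should have units m/s, not N.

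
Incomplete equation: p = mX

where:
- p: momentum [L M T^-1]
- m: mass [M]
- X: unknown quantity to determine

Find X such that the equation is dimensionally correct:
X = v (velocity), dimensions [L T^-1]

p has dimensions [L M T^-1]; the rest of the RHS (m) has dimensions [M].
So X must have dimensions [L T^-1] — X = v (velocity).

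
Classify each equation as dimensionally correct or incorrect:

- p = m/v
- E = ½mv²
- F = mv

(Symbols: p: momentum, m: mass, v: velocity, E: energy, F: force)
Dimensionally correct: E = ½mv²
Dimensionally incorrect: p = m/v, F = mv
Ordered (correct first, then incorrect): E = ½mv², p = m/v, F = mv

- p = m/v: LHS [L M T^-1], RHS [L^-1 M T] → incorrect ✗
- E = ½mv²: LHS [L^2 M T^-2], RHS [L^2 M T^-2] → correct ✓
- F = mv: LHS [L M T^-2], RHS [L M T^-1] → incorrect ✗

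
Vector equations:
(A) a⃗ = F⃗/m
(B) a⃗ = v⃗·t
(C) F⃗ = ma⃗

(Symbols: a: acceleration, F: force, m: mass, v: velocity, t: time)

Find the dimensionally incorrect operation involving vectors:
(B) a⃗ = v⃗·t

(A) a⃗ = F⃗/m: LHS [L T^-2], RHS [L T^-2] ✓ — force (vector) divided by mass (scalar)
(B) a⃗ = v⃗·t: LHS [L T^-2], RHS [L] ✗ — acceleration is velocity per time; should be v⃗/t
(C) F⃗ = ma⃗: LHS [L M T^-2], RHS [L M T^-2] ✓ — Force and acceleration are vectors, mass is a scalar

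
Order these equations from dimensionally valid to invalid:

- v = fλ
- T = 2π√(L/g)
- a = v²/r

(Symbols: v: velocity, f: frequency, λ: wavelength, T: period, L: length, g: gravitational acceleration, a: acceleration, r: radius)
Dimensionally correct: v = fλ, T = 2π√(L/g), a = v²/r
Dimensionally incorrect: none
Ordered (correct first, then incorrect): v = fλ, T = 2π√(L/g), a = v²/r

- v = fλ: LHS [L T^-1], RHS [L T^-1] → correct ✓
- T = 2π√(L/g): LHS [T], RHS [T] → correct ✓
- a = v²/r: LHS [L T^-2], RHS [L T^-2] → correct ✓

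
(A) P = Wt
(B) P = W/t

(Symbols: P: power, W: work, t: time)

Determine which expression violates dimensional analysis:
(A)

(A) P = Wt: LHS [L^2 M T^-3], RHS [L^2 M T^-1] ✗
(B) P = W/t: LHS [L^2 M T^-3], RHS [L^2 M T^-3] ✓

Expression (A) P = Wt is dimensionally incorrect.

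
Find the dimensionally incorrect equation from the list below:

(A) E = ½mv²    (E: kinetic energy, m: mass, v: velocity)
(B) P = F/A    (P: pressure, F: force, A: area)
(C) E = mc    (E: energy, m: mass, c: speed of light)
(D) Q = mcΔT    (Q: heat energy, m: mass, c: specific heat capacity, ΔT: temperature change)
(C) E = mc

The equation (C) E = mc is dimensionally incorrect.

LHS (E): [L^2 M T^-2]
RHS (mc): [L M T^-1] ✗

The dimensions do not match. The other three equations balance.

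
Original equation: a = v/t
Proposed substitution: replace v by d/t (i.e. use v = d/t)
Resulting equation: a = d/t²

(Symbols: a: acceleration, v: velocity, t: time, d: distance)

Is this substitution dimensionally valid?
Yes

[v] = [L T^-1] and [d/t] = [L T^-1]. These match, so the substitution replaces a quantity by one of the same dimensions and the result a = d/t² has LHS [L T^-2] vs RHS [L T^-2] — still consistent.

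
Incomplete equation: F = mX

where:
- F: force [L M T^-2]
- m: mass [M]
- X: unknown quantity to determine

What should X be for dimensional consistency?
X = a (acceleration), dimensions [L T^-2]

F has dimensions [L M T^-2]; the rest of the RHS (m) has dimensions [M].
So X must have dimensions [L T^-2] — X = a (acceleration).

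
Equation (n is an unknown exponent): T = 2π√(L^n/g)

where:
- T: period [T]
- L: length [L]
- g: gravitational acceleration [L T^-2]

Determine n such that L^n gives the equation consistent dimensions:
n = 1

T has dimensions [T]; L has dimensions [L].
With n = 1: 2π√(L^1/g) has dimensions [T], matching the LHS ✓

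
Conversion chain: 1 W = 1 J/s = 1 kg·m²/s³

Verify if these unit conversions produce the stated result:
The chain is correct (no errors).

Correct: Watt is Joule per second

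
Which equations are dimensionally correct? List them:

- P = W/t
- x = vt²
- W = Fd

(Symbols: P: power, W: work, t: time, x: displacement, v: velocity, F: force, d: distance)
Dimensionally correct: P = W/t, W = Fd
Dimensionally incorrect: x = vt²
Ordered (correct first, then incorrect): P = W/t, W = Fd, x = vt²

- P = W/t: LHS [L^2 M T^-3], RHS [L^2 M T^-3] → correct ✓
- x = vt²: LHS [L], RHS [L T] → incorrect ✗
- W = Fd: LHS [L^2 M T^-2], RHS [L^2 M T^-2] → correct ✓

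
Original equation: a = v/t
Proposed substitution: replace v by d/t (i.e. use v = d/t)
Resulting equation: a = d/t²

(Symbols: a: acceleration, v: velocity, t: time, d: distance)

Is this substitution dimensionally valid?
Yes

[v] = [L T^-1] and [d/t] = [L T^-1]. These match, so the substitution replaces a quantity by one of the same dimensions and the result a = d/t² has LHS [L T^-2] vs RHS [L T^-2] — still consistent.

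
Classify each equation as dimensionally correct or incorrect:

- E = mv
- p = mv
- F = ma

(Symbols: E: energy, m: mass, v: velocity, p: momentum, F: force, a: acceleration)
Dimensionally correct: p = mv, F = ma
Dimensionally incorrect: E = mv
Ordered (correct first, then incorrect): p = mv, F = ma, E = mv

- E = mv: LHS [L^2 M T^-2], RHS [L M T^-1] → incorrect ✗
- p = mv: LHS [L M T^-1], RHS [L M T^-1] → correct ✓
- F = ma: LHS [L M T^-2], RHS [L M T^-2] → correct ✓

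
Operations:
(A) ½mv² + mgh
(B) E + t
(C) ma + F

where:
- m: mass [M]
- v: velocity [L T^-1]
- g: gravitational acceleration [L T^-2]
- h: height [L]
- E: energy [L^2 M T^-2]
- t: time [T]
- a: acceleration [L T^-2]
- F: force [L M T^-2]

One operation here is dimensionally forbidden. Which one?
(B) E + t

(A) ½mv² + mgh: ½mv² [L^2 M T^-2] and mgh [L^2 M T^-2] — same dimensions ✓
(B) E + t: E [L^2 M T^-2] and t [T] — different dimensions cannot be added/subtracted ✗
(C) ma + F: ma [L M T^-2] and F [L M T^-2] — same dimensions ✓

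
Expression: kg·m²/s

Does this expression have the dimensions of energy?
No

The expression kg·m²/s has dimensions [L^2 M T^-1], but energy has dimensions [L^2 M T^-2].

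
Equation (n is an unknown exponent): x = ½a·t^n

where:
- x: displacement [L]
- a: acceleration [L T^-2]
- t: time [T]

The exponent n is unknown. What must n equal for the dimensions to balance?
n = 2

x has dimensions [L]; t has dimensions [T].
The rest of the RHS has dimensions [L T^-2], so t^n must supply [T^2].
With n = 2: ½a·t^2 has dimensions [L], matching the LHS ✓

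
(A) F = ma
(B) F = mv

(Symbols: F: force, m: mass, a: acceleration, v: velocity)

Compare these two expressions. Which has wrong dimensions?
(B)

(A) F = ma: LHS [L M T^-2], RHS [L M T^-2] ✓
(B) F = mv: LHS [L M T^-2], RHS [L M T^-1] ✗

Expression (B) F = mv is dimensionally incorrect.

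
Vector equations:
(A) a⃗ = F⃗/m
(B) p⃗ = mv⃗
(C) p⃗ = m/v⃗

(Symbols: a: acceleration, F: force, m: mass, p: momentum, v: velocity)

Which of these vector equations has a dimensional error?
(C) p⃗ = m/v⃗

(A) a⃗ = F⃗/m: LHS [L T^-2], RHS [L T^-2] ✓ — force (vector) divided by mass (scalar)
(B) p⃗ = mv⃗: LHS [L M T^-1], RHS [L M T^-1] ✓ — mass (scalar) times velocity (vector)
(C) p⃗ = m/v⃗: LHS [L M T^-1], RHS [L^-1 M T] ✗ — momentum is mass times velocity; should be mv⃗ (and division by a vector is undefined)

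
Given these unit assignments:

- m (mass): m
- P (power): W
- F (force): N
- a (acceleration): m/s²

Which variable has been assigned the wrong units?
m

The variable m (mass) should have units kg, not m.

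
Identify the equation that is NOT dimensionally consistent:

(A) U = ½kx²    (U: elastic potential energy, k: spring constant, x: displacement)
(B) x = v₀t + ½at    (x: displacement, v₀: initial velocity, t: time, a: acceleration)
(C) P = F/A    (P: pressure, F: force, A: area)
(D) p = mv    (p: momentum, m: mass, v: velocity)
(B) x = v₀t + ½at

The equation (B) x = v₀t + ½at is dimensionally incorrect.

LHS (x): [L]
RHS terms:
  - v₀t: [L] ✓
  - ½at: [L T^-1] ✗ (does not match LHS)

The dimensions do not match. The other three equations balance.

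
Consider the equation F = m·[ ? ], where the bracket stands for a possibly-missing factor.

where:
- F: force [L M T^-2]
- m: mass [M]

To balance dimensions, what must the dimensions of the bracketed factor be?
[L T^-2] — acceleration (e.g. a)

F has dimensions [L M T^-2]; m has dimensions [M].
The bracketed factor must supply [L M T^-2] / [M] = [L T^-2].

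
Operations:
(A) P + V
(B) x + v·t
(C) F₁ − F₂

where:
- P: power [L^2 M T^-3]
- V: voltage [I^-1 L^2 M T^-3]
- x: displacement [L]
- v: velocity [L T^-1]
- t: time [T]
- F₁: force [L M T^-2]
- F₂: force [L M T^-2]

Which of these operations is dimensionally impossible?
(A) P + V

(A) P + V: P [L^2 M T^-3] and V [I^-1 L^2 M T^-3] — different dimensions cannot be added/subtracted ✗
(B) x + v·t: x [L] and v·t [L] — same dimensions ✓
(C) F₁ − F₂: F₁ [L M T^-2] and F₂ [L M T^-2] — same dimensions ✓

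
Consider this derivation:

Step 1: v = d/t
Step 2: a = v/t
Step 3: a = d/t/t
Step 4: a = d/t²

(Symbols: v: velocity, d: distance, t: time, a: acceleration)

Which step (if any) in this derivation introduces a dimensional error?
No step introduces an error — all steps are dimensionally consistent.

Step 1: v = d/t → LHS [L T^-1], RHS [L T^-1] ✓
Step 2: a = v/t → LHS [L T^-2], RHS [L T^-2] ✓
Step 3: a = d/t/t → LHS [L T^-2], RHS [L T^-2] ✓
Step 4: a = d/t² → LHS [L T^-2], RHS [L T^-2] ✓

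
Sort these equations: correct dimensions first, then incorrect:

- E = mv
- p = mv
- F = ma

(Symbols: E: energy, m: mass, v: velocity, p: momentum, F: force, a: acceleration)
Dimensionally correct: p = mv, F = ma
Dimensionally incorrect: E = mv
Ordered (correct first, then incorrect): p = mv, F = ma, E = mv

- E = mv: LHS [L^2 M T^-2], RHS [L M T^-1] → incorrect ✗
- p = mv: LHS [L M T^-1], RHS [L M T^-1] → correct ✓
- F = ma: LHS [L M T^-2], RHS [L M T^-2] → correct ✓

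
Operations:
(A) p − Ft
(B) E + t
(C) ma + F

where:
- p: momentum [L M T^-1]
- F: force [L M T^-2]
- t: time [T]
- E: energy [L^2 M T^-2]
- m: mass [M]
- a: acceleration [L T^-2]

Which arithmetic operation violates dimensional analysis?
(B) E + t

(A) p − Ft: p [L M T^-1] and Ft [L M T^-1] — same dimensions ✓
(B) E + t: E [L^2 M T^-2] and t [T] — different dimensions cannot be added/subtracted ✗
(C) ma + F: ma [L M T^-2] and F [L M T^-2] — same dimensions ✓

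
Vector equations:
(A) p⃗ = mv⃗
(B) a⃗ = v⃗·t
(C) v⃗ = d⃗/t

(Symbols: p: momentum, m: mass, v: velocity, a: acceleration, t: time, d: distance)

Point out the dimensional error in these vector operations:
(B) a⃗ = v⃗·t

(A) p⃗ = mv⃗: LHS [L M T^-1], RHS [L M T^-1] ✓ — mass (scalar) times velocity (vector)
(B) a⃗ = v⃗·t: LHS [L T^-2], RHS [L] ✗ — acceleration is velocity per time; should be v⃗/t
(C) v⃗ = d⃗/t: LHS [L T^-1], RHS [L T^-1] ✓ — displacement (vector) divided by time (scalar)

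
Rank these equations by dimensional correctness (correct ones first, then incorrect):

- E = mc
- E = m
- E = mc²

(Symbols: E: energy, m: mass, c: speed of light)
Dimensionally correct: E = mc²
Dimensionally incorrect: E = mc, E = m
Ordered (correct first, then incorrect): E = mc², E = mc, E = m

- E = mc: LHS [L^2 M T^-2], RHS [L M T^-1] → incorrect ✗
- E = m: LHS [L^2 M T^-2], RHS [M] → incorrect ✗
- E = mc²: LHS [L^2 M T^-2], RHS [L^2 M T^-2] → correct ✓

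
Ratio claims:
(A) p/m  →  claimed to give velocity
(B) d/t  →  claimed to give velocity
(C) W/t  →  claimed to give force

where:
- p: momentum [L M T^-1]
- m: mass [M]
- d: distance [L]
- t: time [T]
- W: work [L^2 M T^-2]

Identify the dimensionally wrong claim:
(C) W/t does not give force

(A) p/m: [L T^-1] = velocity [L T^-1] ✓
(B) d/t: [L T^-1] = velocity [L T^-1] ✓
(C) W/t: [L^2 M T^-3] ≠ force [L M T^-2] ✗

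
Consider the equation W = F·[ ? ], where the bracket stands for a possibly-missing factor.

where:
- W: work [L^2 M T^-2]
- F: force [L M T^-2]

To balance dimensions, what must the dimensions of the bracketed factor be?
[L] — length (e.g. a distance d)

W has dimensions [L^2 M T^-2]; F has dimensions [L M T^-2].
The bracketed factor must supply [L^2 M T^-2] / [L M T^-2] = [L].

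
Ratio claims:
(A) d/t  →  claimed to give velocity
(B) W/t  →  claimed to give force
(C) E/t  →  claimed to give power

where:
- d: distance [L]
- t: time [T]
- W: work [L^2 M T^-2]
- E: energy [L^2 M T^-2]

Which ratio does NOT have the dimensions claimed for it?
(B) W/t does not give force

(A) d/t: [L T^-1] = velocity [L T^-1] ✓
(B) W/t: [L^2 M T^-3] ≠ force [L M T^-2] ✗
(C) E/t: [L^2 M T^-3] = power [L^2 M T^-3] ✓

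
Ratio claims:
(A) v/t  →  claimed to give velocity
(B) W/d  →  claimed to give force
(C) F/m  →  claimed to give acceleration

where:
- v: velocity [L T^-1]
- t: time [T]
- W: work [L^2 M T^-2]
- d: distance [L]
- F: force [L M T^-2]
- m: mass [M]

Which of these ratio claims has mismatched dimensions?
(A) v/t does not give velocity

(A) v/t: [L T^-2] ≠ velocity [L T^-1] ✗
(B) W/d: [L M T^-2] = force [L M T^-2] ✓
(C) F/m: [L T^-2] = acceleration [L T^-2] ✓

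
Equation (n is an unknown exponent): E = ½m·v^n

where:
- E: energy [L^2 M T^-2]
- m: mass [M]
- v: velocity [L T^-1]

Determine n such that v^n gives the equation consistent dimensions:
n = 2

E has dimensions [L^2 M T^-2]; v has dimensions [L T^-1].
The rest of the RHS has dimensions [M], so v^n must supply [L^2 T^-2].
With n = 2: ½m·v^2 has dimensions [L^2 M T^-2], matching the LHS ✓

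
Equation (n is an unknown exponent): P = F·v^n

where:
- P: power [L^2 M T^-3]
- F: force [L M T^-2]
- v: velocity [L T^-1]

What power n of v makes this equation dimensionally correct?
n = 1

P has dimensions [L^2 M T^-3]; v has dimensions [L T^-1].
The rest of the RHS has dimensions [L M T^-2], so v^n must supply [L T^-1].
With n = 1: F·v^1 has dimensions [L^2 M T^-3], matching the LHS ✓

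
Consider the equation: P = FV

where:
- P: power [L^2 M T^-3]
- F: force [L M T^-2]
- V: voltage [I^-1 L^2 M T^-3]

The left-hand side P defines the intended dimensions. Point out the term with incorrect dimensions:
The right-hand side term FV

P has dimensions [L^2 M T^-3], but FV has dimensions [I^-1 L^3 M^2 T^-5], so the term FV is dimensionally wrong for P.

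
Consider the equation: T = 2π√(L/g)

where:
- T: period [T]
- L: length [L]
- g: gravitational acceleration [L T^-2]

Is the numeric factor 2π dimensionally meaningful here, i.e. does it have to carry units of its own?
No

T has dimensions [T] and √(L/g) already has dimensions [T], so the equation balances without 2π contributing any dimensions. 2π is a pure (dimensionless) number; changing or removing it would not affect dimensional consistency.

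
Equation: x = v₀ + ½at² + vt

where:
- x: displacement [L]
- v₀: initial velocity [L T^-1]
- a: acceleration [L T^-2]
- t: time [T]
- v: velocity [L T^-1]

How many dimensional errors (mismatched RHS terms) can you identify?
1

LHS x: [L]
- v₀: [L T^-1] ✗
- ½at²: [L] ✓
- vt: [L] ✓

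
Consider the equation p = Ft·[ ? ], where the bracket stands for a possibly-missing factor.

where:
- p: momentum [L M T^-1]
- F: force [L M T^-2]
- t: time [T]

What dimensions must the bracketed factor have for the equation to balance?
Nothing is missing — the bracketed factor must be dimensionless.

p has dimensions [L M T^-1] and Ft already has dimensions [L M T^-1], so p = Ft is dimensionally complete.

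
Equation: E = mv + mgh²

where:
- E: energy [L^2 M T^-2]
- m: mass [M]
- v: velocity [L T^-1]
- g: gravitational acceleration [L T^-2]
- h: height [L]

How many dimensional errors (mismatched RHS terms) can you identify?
2

LHS E: [L^2 M T^-2]
- mv: [L M T^-1] ✗
- mgh²: [L^3 M T^-2] ✗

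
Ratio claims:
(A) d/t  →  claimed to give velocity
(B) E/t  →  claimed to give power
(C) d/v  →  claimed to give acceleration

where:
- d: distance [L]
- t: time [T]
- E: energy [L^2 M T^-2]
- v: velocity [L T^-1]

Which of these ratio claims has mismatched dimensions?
(C) d/v does not give acceleration

(A) d/t: [L T^-1] = velocity [L T^-1] ✓
(B) E/t: [L^2 M T^-3] = power [L^2 M T^-3] ✓
(C) d/v: [T] ≠ acceleration [L T^-2] ✗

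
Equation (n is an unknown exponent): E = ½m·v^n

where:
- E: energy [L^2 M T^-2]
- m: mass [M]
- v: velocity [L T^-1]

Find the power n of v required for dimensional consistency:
n = 2

E has dimensions [L^2 M T^-2]; v has dimensions [L T^-1].
The rest of the RHS has dimensions [M], so v^n must supply [L^2 T^-2].
With n = 2: ½m·v^2 has dimensions [L^2 M T^-2], matching the LHS ✓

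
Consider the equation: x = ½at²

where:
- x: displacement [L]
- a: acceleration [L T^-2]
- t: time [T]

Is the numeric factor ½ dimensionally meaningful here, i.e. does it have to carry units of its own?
No

x has dimensions [L] and at² already has dimensions [L], so the equation balances without ½ contributing any dimensions. ½ is a pure (dimensionless) number; changing or removing it would not affect dimensional consistency.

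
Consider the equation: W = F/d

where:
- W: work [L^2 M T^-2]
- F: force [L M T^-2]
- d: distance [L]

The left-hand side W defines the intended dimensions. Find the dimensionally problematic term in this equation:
The right-hand side term F/d

W has dimensions [L^2 M T^-2], but F/d has dimensions [M T^-2], so the term F/d is dimensionally wrong for W.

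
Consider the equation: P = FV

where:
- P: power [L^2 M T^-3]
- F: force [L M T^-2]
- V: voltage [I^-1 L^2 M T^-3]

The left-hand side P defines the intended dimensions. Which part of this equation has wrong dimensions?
The right-hand side term FV

P has dimensions [L^2 M T^-3], but FV has dimensions [I^-1 L^3 M^2 T^-5], so the term FV is dimensionally wrong for P.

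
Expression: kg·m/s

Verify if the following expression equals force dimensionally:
No

The expression kg·m/s has dimensions [L M T^-1], but force has dimensions [L M T^-2].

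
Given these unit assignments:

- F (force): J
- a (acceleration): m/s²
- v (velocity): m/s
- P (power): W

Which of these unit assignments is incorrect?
F

The variable F (force) should have units N, not J.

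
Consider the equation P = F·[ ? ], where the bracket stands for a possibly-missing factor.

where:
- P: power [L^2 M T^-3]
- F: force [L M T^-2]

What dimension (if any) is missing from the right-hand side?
[L T^-1] — velocity (e.g. v)

P has dimensions [L^2 M T^-3]; F has dimensions [L M T^-2].
The bracketed factor must supply [L^2 M T^-3] / [L M T^-2] = [L T^-1].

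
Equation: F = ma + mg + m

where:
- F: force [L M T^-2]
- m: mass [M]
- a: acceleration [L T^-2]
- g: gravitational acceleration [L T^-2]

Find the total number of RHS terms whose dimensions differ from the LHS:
1

LHS F: [L M T^-2]
- ma: [L M T^-2] ✓
- mg: [L M T^-2] ✓
- m: [M] ✗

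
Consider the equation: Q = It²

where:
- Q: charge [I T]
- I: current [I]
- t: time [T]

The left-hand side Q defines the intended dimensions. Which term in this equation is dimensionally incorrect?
The right-hand side term It²

Q has dimensions [I T], but It² has dimensions [I T^2], so the term It² is dimensionally wrong for Q.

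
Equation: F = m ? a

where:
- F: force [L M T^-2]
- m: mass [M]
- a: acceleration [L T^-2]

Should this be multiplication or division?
multiplication (×): F = m × a

F [L M T^-2]; m [M]; a [L T^-2].
m × a → [L M T^-2] ✓
m ÷ a → [L^-1 M T^2] ✗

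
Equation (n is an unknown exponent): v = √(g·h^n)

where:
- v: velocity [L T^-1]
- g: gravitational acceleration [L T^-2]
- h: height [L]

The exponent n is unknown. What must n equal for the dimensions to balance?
n = 1

v has dimensions [L T^-1]; h has dimensions [L].
With n = 1: √(g·h^1) has dimensions [L T^-1], matching the LHS ✓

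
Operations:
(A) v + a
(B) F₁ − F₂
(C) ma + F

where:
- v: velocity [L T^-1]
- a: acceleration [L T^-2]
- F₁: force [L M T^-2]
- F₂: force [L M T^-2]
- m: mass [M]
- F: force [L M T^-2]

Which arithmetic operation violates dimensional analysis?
(A) v + a

(A) v + a: v [L T^-1] and a [L T^-2] — different dimensions cannot be added/subtracted ✗
(B) F₁ − F₂: F₁ [L M T^-2] and F₂ [L M T^-2] — same dimensions ✓
(C) ma + F: ma [L M T^-2] and F [L M T^-2] — same dimensions ✓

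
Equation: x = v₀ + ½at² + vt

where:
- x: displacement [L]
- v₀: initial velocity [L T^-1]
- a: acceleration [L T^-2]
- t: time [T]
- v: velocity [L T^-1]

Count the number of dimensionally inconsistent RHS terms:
1

LHS x: [L]
- v₀: [L T^-1] ✗
- ½at²: [L] ✓
- vt: [L] ✓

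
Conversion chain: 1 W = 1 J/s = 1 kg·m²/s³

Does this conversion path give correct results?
The chain is correct (no errors).

Correct: Watt is Joule per second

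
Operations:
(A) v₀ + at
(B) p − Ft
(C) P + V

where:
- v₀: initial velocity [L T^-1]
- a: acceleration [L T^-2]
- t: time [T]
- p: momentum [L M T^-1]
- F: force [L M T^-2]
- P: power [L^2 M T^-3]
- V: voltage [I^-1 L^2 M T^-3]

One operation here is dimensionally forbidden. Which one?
(C) P + V

(A) v₀ + at: v₀ [L T^-1] and at [L T^-1] — same dimensions ✓
(B) p − Ft: p [L M T^-1] and Ft [L M T^-1] — same dimensions ✓
(C) P + V: P [L^2 M T^-3] and V [I^-1 L^2 M T^-3] — different dimensions cannot be added/subtracted ✗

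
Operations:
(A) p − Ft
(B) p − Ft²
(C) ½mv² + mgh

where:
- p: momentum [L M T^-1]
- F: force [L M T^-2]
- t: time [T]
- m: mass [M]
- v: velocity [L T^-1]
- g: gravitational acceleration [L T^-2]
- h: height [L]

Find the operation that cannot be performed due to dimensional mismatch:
(B) p − Ft²

(A) p − Ft: p [L M T^-1] and Ft [L M T^-1] — same dimensions ✓
(B) p − Ft²: p [L M T^-1] and Ft² [L M] — different dimensions cannot be added/subtracted ✗
(C) ½mv² + mgh: ½mv² [L^2 M T^-2] and mgh [L^2 M T^-2] — same dimensions ✓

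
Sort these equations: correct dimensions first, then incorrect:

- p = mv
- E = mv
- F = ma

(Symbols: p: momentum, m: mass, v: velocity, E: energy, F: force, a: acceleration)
Dimensionally correct: p = mv, F = ma
Dimensionally incorrect: E = mv
Ordered (correct first, then incorrect): p = mv, F = ma, E = mv

- p = mv: LHS [L M T^-1], RHS [L M T^-1] → correct ✓
- E = mv: LHS [L^2 M T^-2], RHS [L M T^-1] → incorrect ✗
- F = ma: LHS [L M T^-2], RHS [L M T^-2] → correct ✓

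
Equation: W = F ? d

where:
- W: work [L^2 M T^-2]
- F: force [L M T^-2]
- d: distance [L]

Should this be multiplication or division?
multiplication (×): W = F × d

W [L^2 M T^-2]; F [L M T^-2]; d [L].
F × d → [L^2 M T^-2] ✓
F ÷ d → [M T^-2] ✗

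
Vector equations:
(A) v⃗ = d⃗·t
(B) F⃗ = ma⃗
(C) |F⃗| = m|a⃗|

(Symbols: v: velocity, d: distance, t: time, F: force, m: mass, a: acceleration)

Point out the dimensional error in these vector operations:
(A) v⃗ = d⃗·t

(A) v⃗ = d⃗·t: LHS [L T^-1], RHS [L T] ✗ — velocity is displacement per time; should be d⃗/t
(B) F⃗ = ma⃗: LHS [L M T^-2], RHS [L M T^-2] ✓ — Force and acceleration are vectors, mass is a scalar
(C) |F⃗| = m|a⃗|: LHS [L M T^-2], RHS [L M T^-2] ✓ — magnitudes of vectors are scalars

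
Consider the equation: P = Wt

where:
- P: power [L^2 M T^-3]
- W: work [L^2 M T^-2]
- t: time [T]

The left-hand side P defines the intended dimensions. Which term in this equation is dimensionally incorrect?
The right-hand side term Wt

P has dimensions [L^2 M T^-3], but Wt has dimensions [L^2 M T^-1], so the term Wt is dimensionally wrong for P.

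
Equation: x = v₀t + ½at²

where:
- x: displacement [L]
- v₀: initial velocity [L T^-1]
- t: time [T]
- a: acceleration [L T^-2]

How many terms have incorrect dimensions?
0

LHS x: [L]
- v₀t: [L] ✓
- ½at²: [L] ✓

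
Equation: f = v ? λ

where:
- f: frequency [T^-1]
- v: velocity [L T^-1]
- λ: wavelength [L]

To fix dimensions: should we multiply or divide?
division (÷): f = v ÷ λ

f [T^-1]; v [L T^-1]; λ [L].
v × λ → [L^2 T^-1] ✗
v ÷ λ → [T^-1] ✓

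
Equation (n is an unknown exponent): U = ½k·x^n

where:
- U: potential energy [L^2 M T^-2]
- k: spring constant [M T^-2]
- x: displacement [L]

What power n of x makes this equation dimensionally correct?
n = 2

U has dimensions [L^2 M T^-2]; x has dimensions [L].
The rest of the RHS has dimensions [M T^-2], so x^n must supply [L^2].
With n = 2: ½k·x^2 has dimensions [L^2 M T^-2], matching the LHS ✓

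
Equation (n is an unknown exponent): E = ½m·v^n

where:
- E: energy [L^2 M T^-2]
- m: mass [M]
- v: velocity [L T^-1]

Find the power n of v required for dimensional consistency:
n = 2

E has dimensions [L^2 M T^-2]; v has dimensions [L T^-1].
The rest of the RHS has dimensions [M], so v^n must supply [L^2 T^-2].
With n = 2: ½m·v^2 has dimensions [L^2 M T^-2], matching the LHS ✓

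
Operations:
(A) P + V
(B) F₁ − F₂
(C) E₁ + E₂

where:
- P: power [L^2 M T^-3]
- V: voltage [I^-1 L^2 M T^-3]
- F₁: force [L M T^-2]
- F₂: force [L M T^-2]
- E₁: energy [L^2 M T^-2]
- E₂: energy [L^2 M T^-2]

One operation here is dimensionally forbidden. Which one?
(A) P + V

(A) P + V: P [L^2 M T^-3] and V [I^-1 L^2 M T^-3] — different dimensions cannot be added/subtracted ✗
(B) F₁ − F₂: F₁ [L M T^-2] and F₂ [L M T^-2] — same dimensions ✓
(C) E₁ + E₂: E₁ [L^2 M T^-2] and E₂ [L^2 M T^-2] — same dimensions ✓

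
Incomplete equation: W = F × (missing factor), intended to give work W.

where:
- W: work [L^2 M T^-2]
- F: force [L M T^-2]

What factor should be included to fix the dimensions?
d (distance), dimensions [L]

W has dimensions [L^2 M T^-2] and F has dimensions [L M T^-2].
The missing factor must have dimensions [L^2 M T^-2] / [L M T^-2] = [L], i.e. distance (d).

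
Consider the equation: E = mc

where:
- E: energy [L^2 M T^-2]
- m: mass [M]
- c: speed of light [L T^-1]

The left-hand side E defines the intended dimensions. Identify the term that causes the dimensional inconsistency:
The right-hand side term mc

E has dimensions [L^2 M T^-2], but mc has dimensions [L M T^-1], so the term mc is dimensionally wrong for E.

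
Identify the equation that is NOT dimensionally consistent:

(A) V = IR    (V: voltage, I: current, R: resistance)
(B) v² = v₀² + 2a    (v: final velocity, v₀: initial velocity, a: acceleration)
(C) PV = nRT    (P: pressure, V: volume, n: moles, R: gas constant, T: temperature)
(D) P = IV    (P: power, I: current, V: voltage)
(B) v² = v₀² + 2a

The equation (B) v² = v₀² + 2a is dimensionally incorrect.

LHS (v²): [L^2 T^-2]
RHS terms:
  - v₀²: [L^2 T^-2] ✓
  - 2a: [L T^-2] ✗ (does not match LHS)

The dimensions do not match. The other three equations balance.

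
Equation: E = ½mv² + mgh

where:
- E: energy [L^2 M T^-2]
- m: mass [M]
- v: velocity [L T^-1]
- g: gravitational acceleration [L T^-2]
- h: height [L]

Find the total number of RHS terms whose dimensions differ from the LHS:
0

LHS E: [L^2 M T^-2]
- ½mv²: [L^2 M T^-2] ✓
- mgh: [L^2 M T^-2] ✓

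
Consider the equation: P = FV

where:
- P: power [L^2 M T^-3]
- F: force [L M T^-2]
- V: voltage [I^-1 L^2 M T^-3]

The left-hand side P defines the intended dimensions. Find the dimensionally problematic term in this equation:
The right-hand side term FV

P has dimensions [L^2 M T^-3], but FV has dimensions [I^-1 L^3 M^2 T^-5], so the term FV is dimensionally wrong for P.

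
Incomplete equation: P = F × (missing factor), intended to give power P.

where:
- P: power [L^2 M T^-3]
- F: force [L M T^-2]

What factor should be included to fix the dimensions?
v (velocity), dimensions [L T^-1]

P has dimensions [L^2 M T^-3] and F has dimensions [L M T^-2].
The missing factor must have dimensions [L^2 M T^-3] / [L M T^-2] = [L T^-1], i.e. velocity (v).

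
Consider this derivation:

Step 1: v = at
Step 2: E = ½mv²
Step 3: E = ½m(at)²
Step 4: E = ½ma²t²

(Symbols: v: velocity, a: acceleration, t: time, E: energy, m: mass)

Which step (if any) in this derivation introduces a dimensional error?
No step introduces an error — all steps are dimensionally consistent.

Step 1: v = at → LHS [L T^-1], RHS [L T^-1] ✓
Step 2: E = ½mv² → LHS [L^2 M T^-2], RHS [L^2 M T^-2] ✓
Step 3: E = ½m(at)² → LHS [L^2 M T^-2], RHS [L^2 M T^-2] ✓
Step 4: E = ½ma²t² → LHS [L^2 M T^-2], RHS [L^2 M T^-2] ✓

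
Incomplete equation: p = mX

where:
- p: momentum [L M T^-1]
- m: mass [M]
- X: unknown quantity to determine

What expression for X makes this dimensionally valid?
X = v (velocity), dimensions [L T^-1]

p has dimensions [L M T^-1]; the rest of the RHS (m) has dimensions [M].
So X must have dimensions [L T^-1] — X = v (velocity).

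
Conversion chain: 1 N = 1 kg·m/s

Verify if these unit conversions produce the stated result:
The chain is incorrect (it contains an error).

Incorrect: Newton is kg·m/s², not kg·m/s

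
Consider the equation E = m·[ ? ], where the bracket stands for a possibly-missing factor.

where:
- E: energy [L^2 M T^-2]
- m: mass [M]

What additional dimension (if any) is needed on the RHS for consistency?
[L^2 T^-2] — velocity squared (e.g. v²)

E has dimensions [L^2 M T^-2]; m has dimensions [M].
The bracketed factor must supply [L^2 M T^-2] / [M] = [L^2 T^-2].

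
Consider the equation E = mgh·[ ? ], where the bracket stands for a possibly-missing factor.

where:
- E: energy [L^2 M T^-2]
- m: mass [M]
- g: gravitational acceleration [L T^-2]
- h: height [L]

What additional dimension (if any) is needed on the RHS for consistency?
Nothing is missing — the bracketed factor must be dimensionless.

E has dimensions [L^2 M T^-2] and mgh already has dimensions [L^2 M T^-2], so E = mgh is dimensionally complete.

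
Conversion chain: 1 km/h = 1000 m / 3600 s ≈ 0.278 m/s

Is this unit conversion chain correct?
The chain is correct (no errors).

Correct: 1 km = 1000 m, 1 h = 3600 s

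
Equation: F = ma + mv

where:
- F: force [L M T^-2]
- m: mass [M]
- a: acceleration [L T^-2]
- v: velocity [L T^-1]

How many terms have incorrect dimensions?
1

LHS F: [L M T^-2]
- ma: [L M T^-2] ✓
- mv: [L M T^-1] ✗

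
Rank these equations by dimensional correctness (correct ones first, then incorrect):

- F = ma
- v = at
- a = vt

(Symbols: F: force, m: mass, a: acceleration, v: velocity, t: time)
Dimensionally correct: F = ma, v = at
Dimensionally incorrect: a = vt
Ordered (correct first, then incorrect): F = ma, v = at, a = vt

- F = ma: LHS [L M T^-2], RHS [L M T^-2] → correct ✓
- v = at: LHS [L T^-1], RHS [L T^-1] → correct ✓
- a = vt: LHS [L T^-2], RHS [L] → incorrect ✗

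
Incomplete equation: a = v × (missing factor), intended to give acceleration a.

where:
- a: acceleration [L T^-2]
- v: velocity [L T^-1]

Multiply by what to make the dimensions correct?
1/t (inverse time), dimensions [T^-1]

a has dimensions [L T^-2] and v has dimensions [L T^-1].
The missing factor must have dimensions [L T^-2] / [L T^-1] = [T^-1], i.e. inverse time (1/t).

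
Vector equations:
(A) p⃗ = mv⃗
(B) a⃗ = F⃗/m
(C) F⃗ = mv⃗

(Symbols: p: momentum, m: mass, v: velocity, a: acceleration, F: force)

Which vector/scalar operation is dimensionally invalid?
(C) F⃗ = mv⃗

(A) p⃗ = mv⃗: LHS [L M T^-1], RHS [L M T^-1] ✓ — mass (scalar) times velocity (vector)
(B) a⃗ = F⃗/m: LHS [L T^-2], RHS [L T^-2] ✓ — force (vector) divided by mass (scalar)
(C) F⃗ = mv⃗: LHS [L M T^-2], RHS [L M T^-1] ✗ — mass times velocity is momentum, not force; should be ma⃗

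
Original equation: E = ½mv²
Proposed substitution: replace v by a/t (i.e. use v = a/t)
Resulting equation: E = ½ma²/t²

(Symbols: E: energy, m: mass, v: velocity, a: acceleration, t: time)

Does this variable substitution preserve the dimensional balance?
No

[v] = [L T^-1] and [a/t] = [L T^-3]. These differ, so the substitution replaces a quantity by one of different dimensions and the result E = ½ma²/t² has LHS [L^2 M T^-2] vs RHS [L^2 M T^-6] — inconsistent.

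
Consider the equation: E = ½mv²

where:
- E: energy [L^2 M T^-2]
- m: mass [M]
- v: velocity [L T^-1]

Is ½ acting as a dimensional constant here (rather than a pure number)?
No

E has dimensions [L^2 M T^-2] and mv² already has dimensions [L^2 M T^-2], so the equation balances without ½ contributing any dimensions. ½ is a pure (dimensionless) number; changing or removing it would not affect dimensional consistency.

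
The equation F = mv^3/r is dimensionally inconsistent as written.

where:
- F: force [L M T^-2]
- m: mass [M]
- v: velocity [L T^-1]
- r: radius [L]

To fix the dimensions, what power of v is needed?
The exponent of v should be 2: F = mv^2/r

The LHS F has dimensions [L M T^-2]; v has dimensions [L T^-1].
As written, the RHS mv^3/r (exponent 3 on v) has dimensions [L^2 M T^-3], which does not match.
With exponent 2, the RHS mv^2/r has dimensions [L M T^-2], matching the LHS.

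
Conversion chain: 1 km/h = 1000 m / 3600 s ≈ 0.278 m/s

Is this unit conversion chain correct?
The chain is correct (no errors).

Correct: 1 km = 1000 m, 1 h = 3600 s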